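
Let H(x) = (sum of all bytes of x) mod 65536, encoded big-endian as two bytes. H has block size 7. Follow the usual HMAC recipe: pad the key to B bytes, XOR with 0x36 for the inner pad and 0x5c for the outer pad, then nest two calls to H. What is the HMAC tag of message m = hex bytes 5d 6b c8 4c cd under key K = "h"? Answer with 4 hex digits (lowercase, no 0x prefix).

Key "h" = 68 is 1 byte ≤ B = 7; zero-pad to 7 bytes: K' = 68 00 00 00 00 00 00.
K' ⊕ ipad = 5e 36 36 36 36 36 36.  K' ⊕ opad = 34 5c 5c 5c 5c 5c 5c.
Inner input = (K'⊕ipad) ∥ m = 5e 36 36 36 36 36 36 ∥ 5d 6b c8 4c cd.
Inner hash: sum = 94+54+54+54+54+54+54+93+107+200+76+205 = 1099 → 04 4b.
Outer input = (K'⊕opad) ∥ inner = 34 5c 5c 5c 5c 5c 5c ∥ 04 4b.
Outer hash (tag): sum = 52+92+92+92+92+92+92+4+75 = 683 → 02 ab.

02ab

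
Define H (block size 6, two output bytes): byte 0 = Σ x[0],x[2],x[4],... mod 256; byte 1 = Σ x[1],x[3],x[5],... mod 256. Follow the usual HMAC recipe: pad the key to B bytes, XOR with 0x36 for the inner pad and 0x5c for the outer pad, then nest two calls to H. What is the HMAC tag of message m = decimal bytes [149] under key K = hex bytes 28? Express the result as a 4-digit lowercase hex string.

Key hex bytes 28 is 1 byte ≤ B = 6; zero-pad to 6 bytes: K' = 28 00 00 00 00 00.
K' ⊕ ipad = 1e 36 36 36 36 36.  K' ⊕ opad = 74 5c 5c 5c 5c 5c.
Inner input = (K'⊕ipad) ∥ m = 1e 36 36 36 36 36 ∥ 95.
Inner hash: even-index sum = 287 mod 256 = 31; odd-index sum = 162 mod 256 = 162 → 1f a2.
Outer input = (K'⊕opad) ∥ inner = 74 5c 5c 5c 5c 5c ∥ 1f a2.
Outer hash (tag): even-index sum = 331 mod 256 = 75; odd-index sum = 438 mod 256 = 182 → 4b b6.

4bb6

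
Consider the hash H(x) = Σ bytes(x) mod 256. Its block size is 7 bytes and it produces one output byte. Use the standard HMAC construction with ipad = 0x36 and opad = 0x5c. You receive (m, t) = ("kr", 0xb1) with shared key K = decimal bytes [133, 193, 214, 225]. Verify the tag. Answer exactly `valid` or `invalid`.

valid

Key decimal bytes [133, 193, 214, 225] = 85 c1 d6 e1 is 4 bytes ≤ B = 7; zero-pad to 7 bytes: K' = 85 c1 d6 e1 00 00 00.
K' ⊕ ipad = b3 f7 e0 d7 36 36 36; K' ⊕ opad = d9 9d 8a bd 5c 5c 5c.
Inner hash: sum = 179+247+224+215+54+54+54+107+114 = 1248; mod 256 = 224 → e0.
Outer hash (recomputed tag): sum = 217+157+138+189+92+92+92+224 = 1201; mod 256 = 177 → b1.
Recomputed tag = b1; claimed = b1 → match.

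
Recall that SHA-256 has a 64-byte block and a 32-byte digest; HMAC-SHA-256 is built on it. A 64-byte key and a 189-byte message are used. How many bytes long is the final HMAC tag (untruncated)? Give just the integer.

32

The tag is one SHA-256 digest: 32 bytes.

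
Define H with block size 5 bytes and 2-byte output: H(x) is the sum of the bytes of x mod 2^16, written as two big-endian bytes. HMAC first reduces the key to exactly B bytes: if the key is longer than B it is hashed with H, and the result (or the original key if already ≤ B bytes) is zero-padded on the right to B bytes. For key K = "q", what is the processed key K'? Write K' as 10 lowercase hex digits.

7100000000

Key "q" = 71 is 1 byte ≤ B = 5; zero-pad to 5 bytes: K' = 71 00 00 00 00.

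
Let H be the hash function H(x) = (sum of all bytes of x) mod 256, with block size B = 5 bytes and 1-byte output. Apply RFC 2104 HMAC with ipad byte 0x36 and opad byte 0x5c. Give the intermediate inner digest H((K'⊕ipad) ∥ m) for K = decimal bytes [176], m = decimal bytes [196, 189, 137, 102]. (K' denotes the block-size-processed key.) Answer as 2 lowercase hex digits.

ce

Key decimal bytes [176] = b0 is 1 byte ≤ B = 5; zero-pad to 5 bytes: K' = b0 00 00 00 00.
K' ⊕ ipad = 86 36 36 36 36.
Inner input = 86 36 36 36 36 ∥ c4 bd 89 66.
Inner hash: sum = 134+54+54+54+54+196+189+137+102 = 974; mod 256 = 206 → ce.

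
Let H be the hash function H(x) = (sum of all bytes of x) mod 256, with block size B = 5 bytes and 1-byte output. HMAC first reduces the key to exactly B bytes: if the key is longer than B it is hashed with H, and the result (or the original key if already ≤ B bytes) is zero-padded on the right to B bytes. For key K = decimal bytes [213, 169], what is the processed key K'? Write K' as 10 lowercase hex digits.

Key decimal bytes [213, 169] = d5 a9 is 2 bytes ≤ B = 5; zero-pad to 5 bytes: K' = d5 a9 00 00 00.

d5a9000000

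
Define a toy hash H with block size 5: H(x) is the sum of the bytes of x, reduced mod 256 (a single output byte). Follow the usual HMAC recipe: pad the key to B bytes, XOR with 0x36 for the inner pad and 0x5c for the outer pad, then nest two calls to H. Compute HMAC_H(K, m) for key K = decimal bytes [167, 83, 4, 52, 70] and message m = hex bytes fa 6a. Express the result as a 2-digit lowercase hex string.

e2

Key decimal bytes [167, 83, 4, 52, 70] = a7 53 04 34 46 is exactly B = 5 bytes: K' = a7 53 04 34 46.
K' ⊕ ipad = 91 65 32 02 70.  K' ⊕ opad = fb 0f 58 68 1a.
Inner input = (K'⊕ipad) ∥ m = 91 65 32 02 70 ∥ fa 6a.
Inner hash: sum = 145+101+50+2+112+250+106 = 766; mod 256 = 254 → fe.
Outer input = (K'⊕opad) ∥ inner = fb 0f 58 68 1a ∥ fe.
Outer hash (tag): sum = 251+15+88+104+26+254 = 738; mod 256 = 226 → e2.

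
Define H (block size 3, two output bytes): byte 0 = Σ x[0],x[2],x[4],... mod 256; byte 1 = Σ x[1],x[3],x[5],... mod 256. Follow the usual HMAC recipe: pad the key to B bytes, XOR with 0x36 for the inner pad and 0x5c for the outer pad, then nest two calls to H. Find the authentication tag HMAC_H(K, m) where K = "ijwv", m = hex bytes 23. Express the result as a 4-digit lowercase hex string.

Key "ijwv" = 69 6a 77 76 is 4 bytes > B = 3, so hash it first: H(key) = e0 e0, then zero-pad to 3 bytes: K' = e0 e0 00.
K' ⊕ ipad = d6 d6 36.  K' ⊕ opad = bc bc 5c.
Inner input = (K'⊕ipad) ∥ m = d6 d6 36 ∥ 23.
Inner hash: even-index sum = 268 mod 256 = 12; odd-index sum = 249 mod 256 = 249 → 0c f9.
Outer input = (K'⊕opad) ∥ inner = bc bc 5c ∥ 0c f9.
Outer hash (tag): even-index sum = 529 mod 256 = 17; odd-index sum = 200 mod 256 = 200 → 11 c8.

11c8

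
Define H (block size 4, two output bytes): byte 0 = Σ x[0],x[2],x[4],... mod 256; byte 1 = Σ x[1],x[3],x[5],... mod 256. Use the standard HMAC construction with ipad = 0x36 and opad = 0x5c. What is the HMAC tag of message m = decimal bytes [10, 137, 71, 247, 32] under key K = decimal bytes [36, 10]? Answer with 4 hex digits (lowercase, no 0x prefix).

Key decimal bytes [36, 10] = 24 0a is 2 bytes ≤ B = 4; zero-pad to 4 bytes: K' = 24 0a 00 00.
K' ⊕ ipad = 12 3c 36 36.  K' ⊕ opad = 78 56 5c 5c.
Inner input = (K'⊕ipad) ∥ m = 12 3c 36 36 ∥ 0a 89 47 f7 20.
Inner hash: even-index sum = 185 mod 256 = 185; odd-index sum = 498 mod 256 = 242 → b9 f2.
Outer input = (K'⊕opad) ∥ inner = 78 56 5c 5c ∥ b9 f2.
Outer hash (tag): even-index sum = 397 mod 256 = 141; odd-index sum = 420 mod 256 = 164 → 8d a4.

8da4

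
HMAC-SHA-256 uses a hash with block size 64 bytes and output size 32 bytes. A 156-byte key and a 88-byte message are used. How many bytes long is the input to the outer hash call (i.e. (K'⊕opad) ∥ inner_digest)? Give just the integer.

96

Key is 156 > 64 bytes, so it is hashed to 32 bytes then zero-padded to 64: |K'| = 64.
Outer input = (K'⊕opad) ∥ H(inner) → 64 + 32 = 96 bytes.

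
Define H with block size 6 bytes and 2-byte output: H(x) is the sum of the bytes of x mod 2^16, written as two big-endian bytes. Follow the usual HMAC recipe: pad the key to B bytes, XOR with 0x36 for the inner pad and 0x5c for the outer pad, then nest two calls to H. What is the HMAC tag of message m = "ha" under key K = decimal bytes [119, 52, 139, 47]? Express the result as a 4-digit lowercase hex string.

02e5

Key decimal bytes [119, 52, 139, 47] = 77 34 8b 2f is 4 bytes ≤ B = 6; zero-pad to 6 bytes: K' = 77 34 8b 2f 00 00.
K' ⊕ ipad = 41 02 bd 19 36 36.  K' ⊕ opad = 2b 68 d7 73 5c 5c.
Inner input = (K'⊕ipad) ∥ m = 41 02 bd 19 36 36 ∥ 68 61.
Inner hash: sum = 65+2+189+25+54+54+104+97 = 590 → 02 4e.
Outer input = (K'⊕opad) ∥ inner = 2b 68 d7 73 5c 5c ∥ 02 4e.
Outer hash (tag): sum = 43+104+215+115+92+92+2+78 = 741 → 02 e5.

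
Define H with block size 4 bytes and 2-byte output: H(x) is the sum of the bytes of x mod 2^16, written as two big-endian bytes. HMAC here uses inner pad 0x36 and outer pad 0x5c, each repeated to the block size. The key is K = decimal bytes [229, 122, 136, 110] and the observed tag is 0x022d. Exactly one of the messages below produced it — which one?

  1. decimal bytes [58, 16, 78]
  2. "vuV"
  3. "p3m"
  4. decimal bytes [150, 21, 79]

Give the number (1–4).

Key decimal bytes [229, 122, 136, 110] = e5 7a 88 6e is exactly B = 4 bytes: K' = e5 7a 88 6e.
K' ⊕ ipad = d3 4c be 58; K' ⊕ opad = b9 26 d4 32.
m1: inner = H(d3 4c be 58 3a 10 4e) = 02 cd; tag = H(b9 26 d4 32 02 cd) = 02b4
m2: inner = H(d3 4c be 58 76 75 56) = 03 76; tag = H(b9 26 d4 32 03 76) = 025e
m3: inner = H(d3 4c be 58 70 33 6d) = 03 45; tag = H(b9 26 d4 32 03 45) = 022d ← matches
m4: inner = H(d3 4c be 58 96 15 4f) = 03 2f; tag = H(b9 26 d4 32 03 2f) = 0217

3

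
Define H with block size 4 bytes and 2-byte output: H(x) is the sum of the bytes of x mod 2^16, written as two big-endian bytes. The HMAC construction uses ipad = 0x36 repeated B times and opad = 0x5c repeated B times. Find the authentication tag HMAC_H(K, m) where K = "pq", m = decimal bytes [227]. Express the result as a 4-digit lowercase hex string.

01ee

Key "pq" = 70 71 is 2 bytes ≤ B = 4; zero-pad to 4 bytes: K' = 70 71 00 00.
K' ⊕ ipad = 46 47 36 36.  K' ⊕ opad = 2c 2d 5c 5c.
Inner input = (K'⊕ipad) ∥ m = 46 47 36 36 ∥ e3.
Inner hash: sum = 70+71+54+54+227 = 476 → 01 dc.
Outer input = (K'⊕opad) ∥ inner = 2c 2d 5c 5c ∥ 01 dc.
Outer hash (tag): sum = 44+45+92+92+1+220 = 494 → 01 ee.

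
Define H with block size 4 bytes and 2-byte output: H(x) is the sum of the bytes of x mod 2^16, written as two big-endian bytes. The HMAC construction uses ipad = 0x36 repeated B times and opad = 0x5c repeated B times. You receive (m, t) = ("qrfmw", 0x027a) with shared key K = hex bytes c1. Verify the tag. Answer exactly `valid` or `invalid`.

valid

Key hex bytes c1 is 1 byte ≤ B = 4; zero-pad to 4 bytes: K' = c1 00 00 00.
K' ⊕ ipad = f7 36 36 36; K' ⊕ opad = 9d 5c 5c 5c.
Inner hash: sum = 247+54+54+54+113+114+102+109+119 = 966 → 03 c6.
Outer hash (recomputed tag): sum = 157+92+92+92+3+198 = 634 → 02 7a.
Recomputed tag = 027a; claimed = 027a → match.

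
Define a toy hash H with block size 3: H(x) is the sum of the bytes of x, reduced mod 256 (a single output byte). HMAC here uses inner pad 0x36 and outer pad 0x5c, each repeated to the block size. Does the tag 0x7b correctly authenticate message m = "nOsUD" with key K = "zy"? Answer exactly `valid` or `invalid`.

Key "zy" = 7a 79 is 2 bytes ≤ B = 3; zero-pad to 3 bytes: K' = 7a 79 00.
K' ⊕ ipad = 4c 4f 36; K' ⊕ opad = 26 25 5c.
Inner hash: sum = 76+79+54+110+79+115+85+68 = 666; mod 256 = 154 → 9a.
Outer hash (recomputed tag): sum = 38+37+92+154 = 321; mod 256 = 65 → 41.
Recomputed tag = 41; claimed = 7b → mismatch.

invalid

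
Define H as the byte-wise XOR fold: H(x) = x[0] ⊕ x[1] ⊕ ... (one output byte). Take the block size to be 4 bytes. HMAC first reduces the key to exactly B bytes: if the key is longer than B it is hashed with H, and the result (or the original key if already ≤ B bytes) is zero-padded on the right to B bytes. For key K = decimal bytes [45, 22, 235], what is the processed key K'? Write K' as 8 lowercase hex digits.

Key decimal bytes [45, 22, 235] = 2d 16 eb is 3 bytes ≤ B = 4; zero-pad to 4 bytes: K' = 2d 16 eb 00.

2d16eb00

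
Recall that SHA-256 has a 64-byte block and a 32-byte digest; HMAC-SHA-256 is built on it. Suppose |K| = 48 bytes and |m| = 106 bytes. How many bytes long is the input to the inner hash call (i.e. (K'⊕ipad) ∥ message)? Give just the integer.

170

Key is 48 ≤ 64 bytes, zero-padded: |K'| = 64.
Inner input = (K'⊕ipad) ∥ m → 64 + 106 = 170 bytes.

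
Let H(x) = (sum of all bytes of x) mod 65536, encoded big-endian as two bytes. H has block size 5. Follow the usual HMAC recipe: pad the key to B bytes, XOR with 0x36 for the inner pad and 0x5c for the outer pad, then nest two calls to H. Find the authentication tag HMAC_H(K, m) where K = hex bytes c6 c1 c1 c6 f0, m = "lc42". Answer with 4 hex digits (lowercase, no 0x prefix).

03e8

Key hex bytes c6 c1 c1 c6 f0 is exactly B = 5 bytes: K' = c6 c1 c1 c6 f0.
K' ⊕ ipad = f0 f7 f7 f0 c6.  K' ⊕ opad = 9a 9d 9d 9a ac.
Inner input = (K'⊕ipad) ∥ m = f0 f7 f7 f0 c6 ∥ 6c 63 34 32.
Inner hash: sum = 240+247+247+240+198+108+99+52+50 = 1481 → 05 c9.
Outer input = (K'⊕opad) ∥ inner = 9a 9d 9d 9a ac ∥ 05 c9.
Outer hash (tag): sum = 154+157+157+154+172+5+201 = 1000 → 03 e8.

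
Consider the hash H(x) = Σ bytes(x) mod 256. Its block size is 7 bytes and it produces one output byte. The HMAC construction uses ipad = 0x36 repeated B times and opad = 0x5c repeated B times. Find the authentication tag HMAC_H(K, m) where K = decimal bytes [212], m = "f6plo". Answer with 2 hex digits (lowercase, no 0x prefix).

bd

Key decimal bytes [212] = d4 is 1 byte ≤ B = 7; zero-pad to 7 bytes: K' = d4 00 00 00 00 00 00.
K' ⊕ ipad = e2 36 36 36 36 36 36.  K' ⊕ opad = 88 5c 5c 5c 5c 5c 5c.
Inner input = (K'⊕ipad) ∥ m = e2 36 36 36 36 36 36 ∥ 66 36 70 6c 6f.
Inner hash: sum = 226+54+54+54+54+54+54+102+54+112+108+111 = 1037; mod 256 = 13 → 0d.
Outer input = (K'⊕opad) ∥ inner = 88 5c 5c 5c 5c 5c 5c ∥ 0d.
Outer hash (tag): sum = 136+92+92+92+92+92+92+13 = 701; mod 256 = 189 → bd.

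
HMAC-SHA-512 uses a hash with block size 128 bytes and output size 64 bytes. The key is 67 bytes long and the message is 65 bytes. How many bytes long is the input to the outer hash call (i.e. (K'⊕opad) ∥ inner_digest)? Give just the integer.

192

Key is 67 ≤ 128 bytes, zero-padded: |K'| = 128.
Outer input = (K'⊕opad) ∥ H(inner) → 128 + 64 = 192 bytes.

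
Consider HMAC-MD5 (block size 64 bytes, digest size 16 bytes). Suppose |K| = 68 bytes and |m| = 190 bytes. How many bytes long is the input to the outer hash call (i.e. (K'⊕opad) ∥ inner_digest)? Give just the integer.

80

Key is 68 > 64 bytes, so it is hashed to 16 bytes then zero-padded to 64: |K'| = 64.
Outer input = (K'⊕opad) ∥ H(inner) → 64 + 16 = 80 bytes.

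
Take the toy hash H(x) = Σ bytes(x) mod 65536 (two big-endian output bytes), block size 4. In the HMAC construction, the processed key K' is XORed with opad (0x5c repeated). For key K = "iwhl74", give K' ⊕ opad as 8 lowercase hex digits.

Key "iwhl74" = 69 77 68 6c 37 34 is 6 bytes > B = 4, so hash it first: H(key) = 02 1f, then zero-pad to 4 bytes: K' = 02 1f 00 00.
XOR each byte with 0x5c: 02⊕5c=5e, 1f⊕5c=43, 00⊕5c=5c, 00⊕5c=5c.

5e435c5c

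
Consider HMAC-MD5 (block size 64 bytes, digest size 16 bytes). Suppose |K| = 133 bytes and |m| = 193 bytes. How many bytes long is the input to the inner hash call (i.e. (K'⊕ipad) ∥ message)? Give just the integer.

257

Key is 133 > 64 bytes, so it is hashed to 16 bytes then zero-padded to 64: |K'| = 64.
Inner input = (K'⊕ipad) ∥ m → 64 + 193 = 257 bytes.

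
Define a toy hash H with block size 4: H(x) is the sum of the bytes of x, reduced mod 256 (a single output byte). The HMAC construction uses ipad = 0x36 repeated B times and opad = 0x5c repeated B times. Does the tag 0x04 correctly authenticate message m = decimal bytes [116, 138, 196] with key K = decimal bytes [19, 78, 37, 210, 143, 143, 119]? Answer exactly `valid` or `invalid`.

Key decimal bytes [19, 78, 37, 210, 143, 143, 119] = 13 4e 25 d2 8f 8f 77 is 7 bytes > B = 4, so hash it first: H(key) = ed, then zero-pad to 4 bytes: K' = ed 00 00 00.
K' ⊕ ipad = db 36 36 36; K' ⊕ opad = b1 5c 5c 5c.
Inner hash: sum = 219+54+54+54+116+138+196 = 831; mod 256 = 63 → 3f.
Outer hash (recomputed tag): sum = 177+92+92+92+63 = 516; mod 256 = 4 → 04.
Recomputed tag = 04; claimed = 04 → match.

valid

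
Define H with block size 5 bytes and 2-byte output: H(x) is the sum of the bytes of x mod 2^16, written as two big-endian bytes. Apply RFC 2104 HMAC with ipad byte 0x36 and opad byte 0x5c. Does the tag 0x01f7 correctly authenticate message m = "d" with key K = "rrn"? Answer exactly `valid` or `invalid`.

valid

Key "rrn" = 72 72 6e is 3 bytes ≤ B = 5; zero-pad to 5 bytes: K' = 72 72 6e 00 00.
K' ⊕ ipad = 44 44 58 36 36; K' ⊕ opad = 2e 2e 32 5c 5c.
Inner hash: sum = 68+68+88+54+54+100 = 432 → 01 b0.
Outer hash (recomputed tag): sum = 46+46+50+92+92+1+176 = 503 → 01 f7.
Recomputed tag = 01f7; claimed = 01f7 → match.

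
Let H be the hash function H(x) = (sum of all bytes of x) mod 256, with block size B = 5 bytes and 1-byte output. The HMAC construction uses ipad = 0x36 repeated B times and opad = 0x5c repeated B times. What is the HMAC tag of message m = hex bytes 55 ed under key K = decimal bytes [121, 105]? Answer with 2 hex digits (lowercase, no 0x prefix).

00

Key decimal bytes [121, 105] = 79 69 is 2 bytes ≤ B = 5; zero-pad to 5 bytes: K' = 79 69 00 00 00.
K' ⊕ ipad = 4f 5f 36 36 36.  K' ⊕ opad = 25 35 5c 5c 5c.
Inner input = (K'⊕ipad) ∥ m = 4f 5f 36 36 36 ∥ 55 ed.
Inner hash: sum = 79+95+54+54+54+85+237 = 658; mod 256 = 146 → 92.
Outer input = (K'⊕opad) ∥ inner = 25 35 5c 5c 5c ∥ 92.
Outer hash (tag): sum = 37+53+92+92+92+146 = 512; mod 256 = 0 → 00.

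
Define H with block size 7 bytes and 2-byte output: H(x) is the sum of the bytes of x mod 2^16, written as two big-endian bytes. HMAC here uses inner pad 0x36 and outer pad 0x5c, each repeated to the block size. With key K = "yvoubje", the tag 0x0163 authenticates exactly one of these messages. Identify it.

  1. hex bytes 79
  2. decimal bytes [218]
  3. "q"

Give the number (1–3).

2

Key "yvoubje" = 79 76 6f 75 62 6a 65 is exactly B = 7 bytes: K' = 79 76 6f 75 62 6a 65.
K' ⊕ ipad = 4f 40 59 43 54 5c 53; K' ⊕ opad = 25 2a 33 29 3e 36 39.
m1: inner = H(4f 40 59 43 54 5c 53 79) = 02 a7; tag = H(25 2a 33 29 3e 36 39 02 a7) = 0201
m2: inner = H(4f 40 59 43 54 5c 53 da) = 03 08; tag = H(25 2a 33 29 3e 36 39 03 08) = 0163 ← matches
m3: inner = H(4f 40 59 43 54 5c 53 71) = 02 9f; tag = H(25 2a 33 29 3e 36 39 02 9f) = 01f9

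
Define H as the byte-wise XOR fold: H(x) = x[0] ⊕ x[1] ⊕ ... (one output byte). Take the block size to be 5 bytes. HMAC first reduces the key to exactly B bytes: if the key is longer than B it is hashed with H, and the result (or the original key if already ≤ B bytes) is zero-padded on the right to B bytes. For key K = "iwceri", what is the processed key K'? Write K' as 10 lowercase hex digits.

0300000000

|K| = 6 > B = 5, so first hash the key.
H(K): XOR 69⊕77⊕63⊕65⊕72⊕69 = 03.
Zero-pad H(K) = 03 to 5 bytes: K' = 03 00 00 00 00.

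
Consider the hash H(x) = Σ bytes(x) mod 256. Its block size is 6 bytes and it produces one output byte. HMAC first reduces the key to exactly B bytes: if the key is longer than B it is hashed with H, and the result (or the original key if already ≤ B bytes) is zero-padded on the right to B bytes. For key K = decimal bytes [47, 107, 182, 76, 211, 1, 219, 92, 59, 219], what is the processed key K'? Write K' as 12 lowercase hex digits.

bd0000000000

|K| = 10 > B = 6, so first hash the key.
H(K): sum = 47+107+182+76+211+1+219+92+59+219 = 1213; mod 256 = 189 → bd.
Zero-pad H(K) = bd to 6 bytes: K' = bd 00 00 00 00 00.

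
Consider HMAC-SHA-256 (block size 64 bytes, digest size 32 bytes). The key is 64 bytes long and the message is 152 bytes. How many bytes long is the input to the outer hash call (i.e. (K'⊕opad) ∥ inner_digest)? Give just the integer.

Key is 64 ≤ 64 bytes, zero-padded: |K'| = 64.
Outer input = (K'⊕opad) ∥ H(inner) → 64 + 32 = 96 bytes.

96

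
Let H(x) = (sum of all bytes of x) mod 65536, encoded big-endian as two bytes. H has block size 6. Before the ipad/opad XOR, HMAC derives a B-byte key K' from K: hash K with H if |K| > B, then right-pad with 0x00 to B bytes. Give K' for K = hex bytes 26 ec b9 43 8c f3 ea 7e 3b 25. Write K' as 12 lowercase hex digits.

|K| = 10 > B = 6, so first hash the key.
H(K): sum = 38+236+185+67+140+243+234+126+59+37 = 1365 → 05 55.
Zero-pad H(K) = 05 55 to 6 bytes: K' = 05 55 00 00 00 00.

055500000000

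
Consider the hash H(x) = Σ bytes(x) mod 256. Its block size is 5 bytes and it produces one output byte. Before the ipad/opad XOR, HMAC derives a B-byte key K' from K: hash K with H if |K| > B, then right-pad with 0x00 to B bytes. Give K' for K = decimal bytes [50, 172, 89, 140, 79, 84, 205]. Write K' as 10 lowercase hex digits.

|K| = 7 > B = 5, so first hash the key.
H(K): sum = 50+172+89+140+79+84+205 = 819; mod 256 = 51 → 33.
Zero-pad H(K) = 33 to 5 bytes: K' = 33 00 00 00 00.

3300000000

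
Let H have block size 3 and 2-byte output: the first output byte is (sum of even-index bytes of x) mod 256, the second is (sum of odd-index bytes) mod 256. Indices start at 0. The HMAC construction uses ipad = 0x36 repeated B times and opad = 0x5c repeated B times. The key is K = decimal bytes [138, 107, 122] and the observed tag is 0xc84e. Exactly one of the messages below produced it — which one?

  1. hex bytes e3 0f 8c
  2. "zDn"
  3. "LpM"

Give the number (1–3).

1

Key decimal bytes [138, 107, 122] = 8a 6b 7a is exactly B = 3 bytes: K' = 8a 6b 7a.
K' ⊕ ipad = bc 5d 4c; K' ⊕ opad = d6 37 26.
m1: inner = H(bc 5d 4c e3 0f 8c) = 17 cc; tag = H(d6 37 26 17 cc) = c84e ← matches
m2: inner = H(bc 5d 4c 7a 44 6e) = 4c 45; tag = H(d6 37 26 4c 45) = 4183
m3: inner = H(bc 5d 4c 4c 70 4d) = 78 f6; tag = H(d6 37 26 78 f6) = f2af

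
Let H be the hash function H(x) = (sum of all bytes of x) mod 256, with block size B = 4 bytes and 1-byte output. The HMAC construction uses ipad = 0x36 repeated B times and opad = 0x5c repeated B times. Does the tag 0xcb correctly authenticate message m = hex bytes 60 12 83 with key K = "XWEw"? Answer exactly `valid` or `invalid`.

Key "XWEw" = 58 57 45 77 is exactly B = 4 bytes: K' = 58 57 45 77.
K' ⊕ ipad = 6e 61 73 41; K' ⊕ opad = 04 0b 19 2b.
Inner hash: sum = 110+97+115+65+96+18+131 = 632; mod 256 = 120 → 78.
Outer hash (recomputed tag): sum = 4+11+25+43+120 = 203 → cb.
Recomputed tag = cb; claimed = cb → match.

valid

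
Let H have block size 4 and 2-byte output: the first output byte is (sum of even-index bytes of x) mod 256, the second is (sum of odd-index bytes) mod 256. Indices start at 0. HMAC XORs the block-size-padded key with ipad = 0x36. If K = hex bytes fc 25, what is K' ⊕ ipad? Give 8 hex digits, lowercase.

ca133636

Key hex bytes fc 25 is 2 bytes ≤ B = 4; zero-pad to 4 bytes: K' = fc 25 00 00.
XOR each byte with 0x36: fc⊕36=ca, 25⊕36=13, 00⊕36=36, 00⊕36=36.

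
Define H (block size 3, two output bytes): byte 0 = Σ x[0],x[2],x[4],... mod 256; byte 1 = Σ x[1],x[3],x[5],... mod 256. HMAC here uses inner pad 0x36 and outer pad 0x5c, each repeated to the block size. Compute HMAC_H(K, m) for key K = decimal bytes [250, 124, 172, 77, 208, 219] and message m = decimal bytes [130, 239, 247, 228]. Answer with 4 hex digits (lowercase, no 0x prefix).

Key decimal bytes [250, 124, 172, 77, 208, 219] = fa 7c ac 4d d0 db is 6 bytes > B = 3, so hash it first: H(key) = 76 a4, then zero-pad to 3 bytes: K' = 76 a4 00.
K' ⊕ ipad = 40 92 36.  K' ⊕ opad = 2a f8 5c.
Inner input = (K'⊕ipad) ∥ m = 40 92 36 ∥ 82 ef f7 e4.
Inner hash: even-index sum = 585 mod 256 = 73; odd-index sum = 523 mod 256 = 11 → 49 0b.
Outer input = (K'⊕opad) ∥ inner = 2a f8 5c ∥ 49 0b.
Outer hash (tag): even-index sum = 145 mod 256 = 145; odd-index sum = 321 mod 256 = 65 → 91 41.

9141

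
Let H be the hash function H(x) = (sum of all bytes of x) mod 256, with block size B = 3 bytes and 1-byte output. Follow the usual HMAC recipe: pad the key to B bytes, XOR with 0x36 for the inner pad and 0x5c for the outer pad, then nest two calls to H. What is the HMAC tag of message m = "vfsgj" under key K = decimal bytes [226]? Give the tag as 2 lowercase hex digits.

d6

Key decimal bytes [226] = e2 is 1 byte ≤ B = 3; zero-pad to 3 bytes: K' = e2 00 00.
K' ⊕ ipad = d4 36 36.  K' ⊕ opad = be 5c 5c.
Inner input = (K'⊕ipad) ∥ m = d4 36 36 ∥ 76 66 73 67 6a.
Inner hash: sum = 212+54+54+118+102+115+103+106 = 864; mod 256 = 96 → 60.
Outer input = (K'⊕opad) ∥ inner = be 5c 5c ∥ 60.
Outer hash (tag): sum = 190+92+92+96 = 470; mod 256 = 214 → d6.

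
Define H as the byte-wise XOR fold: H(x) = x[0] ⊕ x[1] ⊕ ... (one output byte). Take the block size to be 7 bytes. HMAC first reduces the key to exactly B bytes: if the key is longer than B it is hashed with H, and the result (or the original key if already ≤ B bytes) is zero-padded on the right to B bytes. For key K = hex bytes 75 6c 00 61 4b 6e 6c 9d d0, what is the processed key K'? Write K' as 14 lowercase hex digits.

7c000000000000

|K| = 9 > B = 7, so first hash the key.
H(K): XOR 75⊕6c⊕00⊕61⊕4b⊕6e⊕6c⊕9d⊕d0 = 7c.
Zero-pad H(K) = 7c to 7 bytes: K' = 7c 00 00 00 00 00 00.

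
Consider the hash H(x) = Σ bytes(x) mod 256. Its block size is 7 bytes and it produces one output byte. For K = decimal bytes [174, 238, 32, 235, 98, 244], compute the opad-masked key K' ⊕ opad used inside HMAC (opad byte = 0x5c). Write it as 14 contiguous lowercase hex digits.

Key decimal bytes [174, 238, 32, 235, 98, 244] = ae ee 20 eb 62 f4 is 6 bytes ≤ B = 7; zero-pad to 7 bytes: K' = ae ee 20 eb 62 f4 00.
XOR each byte with 0x5c: ae⊕5c=f2, ee⊕5c=b2, 20⊕5c=7c, eb⊕5c=b7, 62⊕5c=3e, f4⊕5c=a8, 00⊕5c=5c.

f2b27cb73ea85c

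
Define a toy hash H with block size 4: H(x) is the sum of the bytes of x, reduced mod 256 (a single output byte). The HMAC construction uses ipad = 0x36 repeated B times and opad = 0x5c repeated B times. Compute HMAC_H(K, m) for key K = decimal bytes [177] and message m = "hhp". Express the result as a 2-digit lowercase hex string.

Key decimal bytes [177] = b1 is 1 byte ≤ B = 4; zero-pad to 4 bytes: K' = b1 00 00 00.
K' ⊕ ipad = 87 36 36 36.  K' ⊕ opad = ed 5c 5c 5c.
Inner input = (K'⊕ipad) ∥ m = 87 36 36 36 ∥ 68 68 70.
Inner hash: sum = 135+54+54+54+104+104+112 = 617; mod 256 = 105 → 69.
Outer input = (K'⊕opad) ∥ inner = ed 5c 5c 5c ∥ 69.
Outer hash (tag): sum = 237+92+92+92+105 = 618; mod 256 = 106 → 6a.

6a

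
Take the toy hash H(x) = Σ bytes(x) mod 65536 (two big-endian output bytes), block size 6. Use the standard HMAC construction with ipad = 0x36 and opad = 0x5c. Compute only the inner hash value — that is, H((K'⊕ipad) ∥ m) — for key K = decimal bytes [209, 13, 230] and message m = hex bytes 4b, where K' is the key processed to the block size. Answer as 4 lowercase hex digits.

Key decimal bytes [209, 13, 230] = d1 0d e6 is 3 bytes ≤ B = 6; zero-pad to 6 bytes: K' = d1 0d e6 00 00 00.
K' ⊕ ipad = e7 3b d0 36 36 36.
Inner input = e7 3b d0 36 36 36 ∥ 4b.
Inner hash: sum = 231+59+208+54+54+54+75 = 735 → 02 df.

02df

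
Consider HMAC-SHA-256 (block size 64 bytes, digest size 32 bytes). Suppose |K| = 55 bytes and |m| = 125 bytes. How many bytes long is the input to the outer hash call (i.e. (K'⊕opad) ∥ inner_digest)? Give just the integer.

Key is 55 ≤ 64 bytes, zero-padded: |K'| = 64.
Outer input = (K'⊕opad) ∥ H(inner) → 64 + 32 = 96 bytes.

96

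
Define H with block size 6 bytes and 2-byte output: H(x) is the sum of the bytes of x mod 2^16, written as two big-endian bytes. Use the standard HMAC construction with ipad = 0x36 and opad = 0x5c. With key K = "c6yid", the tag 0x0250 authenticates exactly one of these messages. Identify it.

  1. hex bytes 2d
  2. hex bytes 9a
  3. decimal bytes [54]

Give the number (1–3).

1

Key "c6yid" = 63 36 79 69 64 is 5 bytes ≤ B = 6; zero-pad to 6 bytes: K' = 63 36 79 69 64 00.
K' ⊕ ipad = 55 00 4f 5f 52 36; K' ⊕ opad = 3f 6a 25 35 38 5c.
m1: inner = H(55 00 4f 5f 52 36 2d) = 01 b8; tag = H(3f 6a 25 35 38 5c 01 b8) = 0250 ← matches
m2: inner = H(55 00 4f 5f 52 36 9a) = 02 25; tag = H(3f 6a 25 35 38 5c 02 25) = 01be
m3: inner = H(55 00 4f 5f 52 36 36) = 01 c1; tag = H(3f 6a 25 35 38 5c 01 c1) = 0259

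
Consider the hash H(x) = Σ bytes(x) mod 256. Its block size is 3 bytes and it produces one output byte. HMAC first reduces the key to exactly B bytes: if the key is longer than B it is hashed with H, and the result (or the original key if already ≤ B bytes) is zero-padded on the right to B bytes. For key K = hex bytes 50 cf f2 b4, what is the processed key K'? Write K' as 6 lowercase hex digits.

|K| = 4 > B = 3, so first hash the key.
H(K): sum = 80+207+242+180 = 709; mod 256 = 197 → c5.
Zero-pad H(K) = c5 to 3 bytes: K' = c5 00 00.

c50000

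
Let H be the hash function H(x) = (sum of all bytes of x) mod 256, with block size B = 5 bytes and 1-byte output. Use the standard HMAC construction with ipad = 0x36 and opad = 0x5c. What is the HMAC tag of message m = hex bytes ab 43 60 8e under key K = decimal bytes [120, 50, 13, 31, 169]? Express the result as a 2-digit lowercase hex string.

Key decimal bytes [120, 50, 13, 31, 169] = 78 32 0d 1f a9 is exactly B = 5 bytes: K' = 78 32 0d 1f a9.
K' ⊕ ipad = 4e 04 3b 29 9f.  K' ⊕ opad = 24 6e 51 43 f5.
Inner input = (K'⊕ipad) ∥ m = 4e 04 3b 29 9f ∥ ab 43 60 8e.
Inner hash: sum = 78+4+59+41+159+171+67+96+142 = 817; mod 256 = 49 → 31.
Outer input = (K'⊕opad) ∥ inner = 24 6e 51 43 f5 ∥ 31.
Outer hash (tag): sum = 36+110+81+67+245+49 = 588; mod 256 = 76 → 4c.

4c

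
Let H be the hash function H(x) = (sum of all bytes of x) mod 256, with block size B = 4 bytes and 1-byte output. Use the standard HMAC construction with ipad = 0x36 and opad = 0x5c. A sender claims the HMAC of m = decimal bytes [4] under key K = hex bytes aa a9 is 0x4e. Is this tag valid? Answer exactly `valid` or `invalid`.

Key hex bytes aa a9 is 2 bytes ≤ B = 4; zero-pad to 4 bytes: K' = aa a9 00 00.
K' ⊕ ipad = 9c 9f 36 36; K' ⊕ opad = f6 f5 5c 5c.
Inner hash: sum = 156+159+54+54+4 = 427; mod 256 = 171 → ab.
Outer hash (recomputed tag): sum = 246+245+92+92+171 = 846; mod 256 = 78 → 4e.
Recomputed tag = 4e; claimed = 4e → match.

valid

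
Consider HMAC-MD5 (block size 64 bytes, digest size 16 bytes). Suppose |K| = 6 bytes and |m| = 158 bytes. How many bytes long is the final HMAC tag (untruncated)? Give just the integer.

16

The tag is one MD5 digest: 16 bytes.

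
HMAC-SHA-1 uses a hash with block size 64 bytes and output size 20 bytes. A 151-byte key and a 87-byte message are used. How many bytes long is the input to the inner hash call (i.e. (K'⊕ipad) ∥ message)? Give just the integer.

Key is 151 > 64 bytes, so it is hashed to 20 bytes then zero-padded to 64: |K'| = 64.
Inner input = (K'⊕ipad) ∥ m → 64 + 87 = 151 bytes.

151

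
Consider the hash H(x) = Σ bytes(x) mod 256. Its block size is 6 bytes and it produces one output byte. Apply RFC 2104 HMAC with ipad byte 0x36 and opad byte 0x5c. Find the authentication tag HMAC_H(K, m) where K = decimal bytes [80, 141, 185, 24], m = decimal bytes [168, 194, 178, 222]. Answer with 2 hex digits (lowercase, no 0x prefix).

Key decimal bytes [80, 141, 185, 24] = 50 8d b9 18 is 4 bytes ≤ B = 6; zero-pad to 6 bytes: K' = 50 8d b9 18 00 00.
K' ⊕ ipad = 66 bb 8f 2e 36 36.  K' ⊕ opad = 0c d1 e5 44 5c 5c.
Inner input = (K'⊕ipad) ∥ m = 66 bb 8f 2e 36 36 ∥ a8 c2 b2 de.
Inner hash: sum = 102+187+143+46+54+54+168+194+178+222 = 1348; mod 256 = 68 → 44.
Outer input = (K'⊕opad) ∥ inner = 0c d1 e5 44 5c 5c ∥ 44.
Outer hash (tag): sum = 12+209+229+68+92+92+68 = 770; mod 256 = 2 → 02.

02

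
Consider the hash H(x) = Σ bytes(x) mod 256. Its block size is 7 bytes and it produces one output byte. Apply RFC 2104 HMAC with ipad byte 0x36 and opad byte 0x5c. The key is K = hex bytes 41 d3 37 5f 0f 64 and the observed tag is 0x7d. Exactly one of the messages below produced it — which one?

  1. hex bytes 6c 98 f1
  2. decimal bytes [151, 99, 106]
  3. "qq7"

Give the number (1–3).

Key hex bytes 41 d3 37 5f 0f 64 is 6 bytes ≤ B = 7; zero-pad to 7 bytes: K' = 41 d3 37 5f 0f 64 00.
K' ⊕ ipad = 77 e5 01 69 39 52 36; K' ⊕ opad = 1d 8f 6b 03 53 38 5c.
m1: inner = H(77 e5 01 69 39 52 36 6c 98 f1) = 7c; tag = H(1d 8f 6b 03 53 38 5c 7c) = 7d ← matches
m2: inner = H(77 e5 01 69 39 52 36 97 63 6a) = eb; tag = H(1d 8f 6b 03 53 38 5c eb) = ec
m3: inner = H(77 e5 01 69 39 52 36 71 71 37) = a0; tag = H(1d 8f 6b 03 53 38 5c a0) = a1

1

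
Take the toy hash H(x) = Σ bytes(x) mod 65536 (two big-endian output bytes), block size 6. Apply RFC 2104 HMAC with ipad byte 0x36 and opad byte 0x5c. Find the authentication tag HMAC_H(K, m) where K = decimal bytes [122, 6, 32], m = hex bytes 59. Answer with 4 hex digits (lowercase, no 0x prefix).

Key decimal bytes [122, 6, 32] = 7a 06 20 is 3 bytes ≤ B = 6; zero-pad to 6 bytes: K' = 7a 06 20 00 00 00.
K' ⊕ ipad = 4c 30 16 36 36 36.  K' ⊕ opad = 26 5a 7c 5c 5c 5c.
Inner input = (K'⊕ipad) ∥ m = 4c 30 16 36 36 36 ∥ 59.
Inner hash: sum = 76+48+22+54+54+54+89 = 397 → 01 8d.
Outer input = (K'⊕opad) ∥ inner = 26 5a 7c 5c 5c 5c ∥ 01 8d.
Outer hash (tag): sum = 38+90+124+92+92+92+1+141 = 670 → 02 9e.

029e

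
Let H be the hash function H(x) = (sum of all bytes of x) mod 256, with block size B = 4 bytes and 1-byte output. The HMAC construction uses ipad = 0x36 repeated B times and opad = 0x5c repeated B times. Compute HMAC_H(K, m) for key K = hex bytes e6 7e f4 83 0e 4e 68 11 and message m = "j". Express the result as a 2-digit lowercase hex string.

92

Key hex bytes e6 7e f4 83 0e 4e 68 11 is 8 bytes > B = 4, so hash it first: H(key) = b0, then zero-pad to 4 bytes: K' = b0 00 00 00.
K' ⊕ ipad = 86 36 36 36.  K' ⊕ opad = ec 5c 5c 5c.
Inner input = (K'⊕ipad) ∥ m = 86 36 36 36 ∥ 6a.
Inner hash: sum = 134+54+54+54+106 = 402; mod 256 = 146 → 92.
Outer input = (K'⊕opad) ∥ inner = ec 5c 5c 5c ∥ 92.
Outer hash (tag): sum = 236+92+92+92+146 = 658; mod 256 = 146 → 92.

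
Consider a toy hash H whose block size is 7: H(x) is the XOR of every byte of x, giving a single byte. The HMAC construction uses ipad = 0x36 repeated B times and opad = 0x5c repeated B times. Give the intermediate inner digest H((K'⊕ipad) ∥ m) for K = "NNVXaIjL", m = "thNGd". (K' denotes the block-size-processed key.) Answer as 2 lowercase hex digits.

47

Key "NNVXaIjL" = 4e 4e 56 58 61 49 6a 4c is 8 bytes > B = 7, so hash it first: H(key) = 00, then zero-pad to 7 bytes: K' = 00 00 00 00 00 00 00.
K' ⊕ ipad = 36 36 36 36 36 36 36.
Inner input = 36 36 36 36 36 36 36 ∥ 74 68 4e 47 64.
Inner hash: XOR 36⊕36⊕36⊕36⊕36⊕36⊕36⊕74⊕68⊕4e⊕47⊕64 = 47.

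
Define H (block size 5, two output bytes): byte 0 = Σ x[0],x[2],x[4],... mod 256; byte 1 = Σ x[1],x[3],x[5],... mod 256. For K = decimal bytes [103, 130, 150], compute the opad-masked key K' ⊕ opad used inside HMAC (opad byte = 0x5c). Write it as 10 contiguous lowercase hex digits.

Key decimal bytes [103, 130, 150] = 67 82 96 is 3 bytes ≤ B = 5; zero-pad to 5 bytes: K' = 67 82 96 00 00.
XOR each byte with 0x5c: 67⊕5c=3b, 82⊕5c=de, 96⊕5c=ca, 00⊕5c=5c, 00⊕5c=5c.

3bdeca5c5c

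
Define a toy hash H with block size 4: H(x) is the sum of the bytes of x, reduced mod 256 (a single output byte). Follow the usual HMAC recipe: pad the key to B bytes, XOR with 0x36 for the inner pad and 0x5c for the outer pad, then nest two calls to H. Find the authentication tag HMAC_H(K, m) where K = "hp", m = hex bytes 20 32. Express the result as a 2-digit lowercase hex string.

7a

Key "hp" = 68 70 is 2 bytes ≤ B = 4; zero-pad to 4 bytes: K' = 68 70 00 00.
K' ⊕ ipad = 5e 46 36 36.  K' ⊕ opad = 34 2c 5c 5c.
Inner input = (K'⊕ipad) ∥ m = 5e 46 36 36 ∥ 20 32.
Inner hash: sum = 94+70+54+54+32+50 = 354; mod 256 = 98 → 62.
Outer input = (K'⊕opad) ∥ inner = 34 2c 5c 5c ∥ 62.
Outer hash (tag): sum = 52+44+92+92+98 = 378; mod 256 = 122 → 7a.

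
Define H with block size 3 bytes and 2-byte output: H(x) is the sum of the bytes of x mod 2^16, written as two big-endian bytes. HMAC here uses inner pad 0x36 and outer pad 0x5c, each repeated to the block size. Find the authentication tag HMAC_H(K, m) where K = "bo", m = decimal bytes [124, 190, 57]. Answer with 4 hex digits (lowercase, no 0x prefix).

Key "bo" = 62 6f is 2 bytes ≤ B = 3; zero-pad to 3 bytes: K' = 62 6f 00.
K' ⊕ ipad = 54 59 36.  K' ⊕ opad = 3e 33 5c.
Inner input = (K'⊕ipad) ∥ m = 54 59 36 ∥ 7c be 39.
Inner hash: sum = 84+89+54+124+190+57 = 598 → 02 56.
Outer input = (K'⊕opad) ∥ inner = 3e 33 5c ∥ 02 56.
Outer hash (tag): sum = 62+51+92+2+86 = 293 → 01 25.

0125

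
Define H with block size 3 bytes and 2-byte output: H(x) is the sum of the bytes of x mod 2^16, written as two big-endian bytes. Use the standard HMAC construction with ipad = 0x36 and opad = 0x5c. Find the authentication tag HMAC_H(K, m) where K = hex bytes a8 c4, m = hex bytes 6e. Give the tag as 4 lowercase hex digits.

021e

Key hex bytes a8 c4 is 2 bytes ≤ B = 3; zero-pad to 3 bytes: K' = a8 c4 00.
K' ⊕ ipad = 9e f2 36.  K' ⊕ opad = f4 98 5c.
Inner input = (K'⊕ipad) ∥ m = 9e f2 36 ∥ 6e.
Inner hash: sum = 158+242+54+110 = 564 → 02 34.
Outer input = (K'⊕opad) ∥ inner = f4 98 5c ∥ 02 34.
Outer hash (tag): sum = 244+152+92+2+52 = 542 → 02 1e.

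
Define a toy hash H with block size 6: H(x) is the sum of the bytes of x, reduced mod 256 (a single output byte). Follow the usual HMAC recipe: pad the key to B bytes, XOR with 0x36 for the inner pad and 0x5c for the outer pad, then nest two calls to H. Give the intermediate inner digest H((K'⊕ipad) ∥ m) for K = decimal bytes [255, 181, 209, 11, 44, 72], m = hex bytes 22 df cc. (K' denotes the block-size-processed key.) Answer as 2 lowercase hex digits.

d5

Key decimal bytes [255, 181, 209, 11, 44, 72] = ff b5 d1 0b 2c 48 is exactly B = 6 bytes: K' = ff b5 d1 0b 2c 48.
K' ⊕ ipad = c9 83 e7 3d 1a 7e.
Inner input = c9 83 e7 3d 1a 7e ∥ 22 df cc.
Inner hash: sum = 201+131+231+61+26+126+34+223+204 = 1237; mod 256 = 213 → d5.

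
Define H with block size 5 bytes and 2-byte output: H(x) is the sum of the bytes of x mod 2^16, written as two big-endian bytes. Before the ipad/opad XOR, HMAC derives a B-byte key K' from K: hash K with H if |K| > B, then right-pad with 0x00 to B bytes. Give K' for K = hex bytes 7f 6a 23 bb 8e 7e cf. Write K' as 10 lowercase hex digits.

|K| = 7 > B = 5, so first hash the key.
H(K): sum = 127+106+35+187+142+126+207 = 930 → 03 a2.
Zero-pad H(K) = 03 a2 to 5 bytes: K' = 03 a2 00 00 00.

03a2000000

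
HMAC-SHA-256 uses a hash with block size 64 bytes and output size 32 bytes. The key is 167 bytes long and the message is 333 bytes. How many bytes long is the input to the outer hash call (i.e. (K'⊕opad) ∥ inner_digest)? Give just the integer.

96

Key is 167 > 64 bytes, so it is hashed to 32 bytes then zero-padded to 64: |K'| = 64.
Outer input = (K'⊕opad) ∥ H(inner) → 64 + 32 = 96 bytes.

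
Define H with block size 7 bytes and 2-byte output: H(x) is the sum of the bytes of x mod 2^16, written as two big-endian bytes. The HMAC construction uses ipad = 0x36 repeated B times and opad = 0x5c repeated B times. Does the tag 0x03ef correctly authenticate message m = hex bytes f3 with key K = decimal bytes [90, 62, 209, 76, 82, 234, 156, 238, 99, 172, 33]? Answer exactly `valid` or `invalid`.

Key decimal bytes [90, 62, 209, 76, 82, 234, 156, 238, 99, 172, 33] = 5a 3e d1 4c 52 ea 9c ee 63 ac 21 is 11 bytes > B = 7, so hash it first: H(key) = 05 ab, then zero-pad to 7 bytes: K' = 05 ab 00 00 00 00 00.
K' ⊕ ipad = 33 9d 36 36 36 36 36; K' ⊕ opad = 59 f7 5c 5c 5c 5c 5c.
Inner hash: sum = 51+157+54+54+54+54+54+243 = 721 → 02 d1.
Outer hash (recomputed tag): sum = 89+247+92+92+92+92+92+2+209 = 1007 → 03 ef.
Recomputed tag = 03ef; claimed = 03ef → match.

valid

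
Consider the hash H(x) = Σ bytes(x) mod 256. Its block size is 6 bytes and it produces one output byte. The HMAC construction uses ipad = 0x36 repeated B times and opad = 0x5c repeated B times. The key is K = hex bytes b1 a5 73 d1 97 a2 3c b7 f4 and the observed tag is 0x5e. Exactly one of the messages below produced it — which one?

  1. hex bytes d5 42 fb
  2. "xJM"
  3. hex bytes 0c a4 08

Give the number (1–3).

1

Key hex bytes b1 a5 73 d1 97 a2 3c b7 f4 is 9 bytes > B = 6, so hash it first: H(key) = ba, then zero-pad to 6 bytes: K' = ba 00 00 00 00 00.
K' ⊕ ipad = 8c 36 36 36 36 36; K' ⊕ opad = e6 5c 5c 5c 5c 5c.
m1: inner = H(8c 36 36 36 36 36 d5 42 fb) = ac; tag = H(e6 5c 5c 5c 5c 5c ac) = 5e ← matches
m2: inner = H(8c 36 36 36 36 36 78 4a 4d) = a9; tag = H(e6 5c 5c 5c 5c 5c a9) = 5b
m3: inner = H(8c 36 36 36 36 36 0c a4 08) = 52; tag = H(e6 5c 5c 5c 5c 5c 52) = 04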